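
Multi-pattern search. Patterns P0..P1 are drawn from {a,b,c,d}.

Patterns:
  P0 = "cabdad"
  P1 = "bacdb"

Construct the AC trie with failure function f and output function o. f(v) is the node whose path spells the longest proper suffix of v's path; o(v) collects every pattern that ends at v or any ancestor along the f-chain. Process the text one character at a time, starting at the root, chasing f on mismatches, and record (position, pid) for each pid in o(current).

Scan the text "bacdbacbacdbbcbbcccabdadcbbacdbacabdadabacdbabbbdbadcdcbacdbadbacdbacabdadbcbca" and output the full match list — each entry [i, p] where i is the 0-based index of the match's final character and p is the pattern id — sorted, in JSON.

Build:
Trie (insert patterns):
  n0 'ε': b→7 c→1
  n1 'c': a→2
  n2 'ca': b→3
  n3 'cab': d→4
  n4 'cabd': a→5
  n5 'cabda': d→6
  n6 'cabdad': ·  ←P0
  n7 'b': a→8
  n8 'ba': c→9
  n9 'bac': d→10
  n10 'bacd': b→11
  n11 'bacdb': ·  ←P1

Failure links (BFS by depth):
  n1('c'): parent n0 fail=0; on 'c' 0 → fail=0;  out ∅∪∅=∅
  n7('b'): parent n0 fail=0; on 'b' 0 → fail=0;  out ∅∪∅=∅
  n2('ca'): parent n1 fail=0; on 'a' 0 → fail=0;  out ∅∪∅=∅
  n8('ba'): parent n7 fail=0; on 'a' 0 → fail=0;  out ∅∪∅=∅
  n3('cab'): parent n2 fail=0; on 'b' 0 → fail=7;  out ∅∪∅=∅
  n9('bac'): parent n8 fail=0; on 'c' 0 → fail=1;  out ∅∪∅=∅
  n4('cabd'): parent n3 fail=7; on 'd' 7→0 → fail=0;  out ∅∪∅=∅
  n10('bacd'): parent n9 fail=1; on 'd' 1→0 → fail=0;  out ∅∪∅=∅
  n5('cabda'): parent n4 fail=0; on 'a' 0 → fail=0;  out ∅∪∅=∅
  n11('bacdb'): parent n10 fail=0; on 'b' 0 → fail=7;  out {1}∪∅={1}
  n6('cabdad'): parent n5 fail=0; on 'd' 0 → fail=0;  out {0}∪∅={0}

Scan:
pos 0 'b': at 7
pos 1 'a': at 8
pos 2 'c': at 9
pos 3 'd': at 10
pos 4 'b': at 11  ** P1@[0:4]
pos 5 'a': at 8 (via fail)
pos 6 'c': at 9
pos 7 'b': at 7 (via fail)
pos 8 'a': at 8
pos 9 'c': at 9
pos 10 'd': at 10
pos 11 'b': at 11  ** P1@[7:11]
pos 12 'b': at 7 (via fail)
pos 13 'c': at 1 (via fail)
pos 14 'b': at 7 (via fail)
pos 15 'b': at 7 (via fail)
pos 16 'c': at 1 (via fail)
pos 17 'c': at 1 (via fail)
pos 18 'c': at 1 (via fail)
pos 19 'a': at 2
pos 20 'b': at 3
pos 21 'd': at 4
pos 22 'a': at 5
pos 23 'd': at 6  ** P0@[18:23]
pos 24 'c': at 1 (via fail)
pos 25 'b': at 7 (via fail)
pos 26 'b': at 7 (via fail)
pos 27 'a': at 8
pos 28 'c': at 9
pos 29 'd': at 10
pos 30 'b': at 11  ** P1@[26:30]
pos 31 'a': at 8 (via fail)
pos 32 'c': at 9
pos 33 'a': at 2 (via fail)
pos 34 'b': at 3
pos 35 'd': at 4
pos 36 'a': at 5
pos 37 'd': at 6  ** P0@[32:37]
pos 38 'a': at 0 (via fail)
pos 39 'b': at 7
pos 40 'a': at 8
pos 41 'c': at 9
pos 42 'd': at 10
pos 43 'b': at 11  ** P1@[39:43]
pos 44 'a': at 8 (via fail)
pos 45 'b': at 7 (via fail)
pos 46 'b': at 7 (via fail)
pos 47 'b': at 7 (via fail)
pos 48 'd': at 0 (via fail)
pos 49 'b': at 7
pos 50 'a': at 8
pos 51 'd': at 0 (via fail)
pos 52 'c': at 1
pos 53 'd': at 0 (via fail)
pos 54 'c': at 1
pos 55 'b': at 7 (via fail)
pos 56 'a': at 8
pos 57 'c': at 9
pos 58 'd': at 10
pos 59 'b': at 11  ** P1@[55:59]
pos 60 'a': at 8 (via fail)
pos 61 'd': at 0 (via fail)
pos 62 'b': at 7
pos 63 'a': at 8
pos 64 'c': at 9
pos 65 'd': at 10
pos 66 'b': at 11  ** P1@[62:66]
pos 67 'a': at 8 (via fail)
pos 68 'c': at 9
pos 69 'a': at 2 (via fail)
pos 70 'b': at 3
pos 71 'd': at 4
pos 72 'a': at 5
pos 73 'd': at 6  ** P0@[68:73]
pos 74 'b': at 7 (via fail)
pos 75 'c': at 1 (via fail)
pos 76 'b': at 7 (via fail)
pos 77 'c': at 1 (via fail)
pos 78 'a': at 2

All matches (sorted): [[4,1],[11,1],[23,0],[30,1],[37,0],[43,1],[59,1],[66,1],[73,0]]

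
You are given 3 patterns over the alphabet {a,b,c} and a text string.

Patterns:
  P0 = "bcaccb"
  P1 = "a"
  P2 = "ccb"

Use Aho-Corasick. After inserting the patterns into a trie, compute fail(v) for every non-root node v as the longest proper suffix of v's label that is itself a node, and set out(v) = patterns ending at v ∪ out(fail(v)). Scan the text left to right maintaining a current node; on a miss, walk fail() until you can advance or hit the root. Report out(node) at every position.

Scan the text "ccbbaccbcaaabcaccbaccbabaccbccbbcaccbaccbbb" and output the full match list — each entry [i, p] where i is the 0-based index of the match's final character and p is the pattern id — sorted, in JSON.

Build automaton:
Trie nodes:
  0='ε' goto a→7 b→1 c→8
  1='b' goto c→2
  2='bc' goto a→3
  3='bca' goto c→4
  4='bcac' goto c→5
  5='bcacc' goto b→6
  6='bcaccb' goto ·  [P0 ends]
  7='a' goto ·  [P1 ends]
  8='c' goto c→9
  9='cc' goto b→10
  10='ccb' goto ·  [P2 ends]

BFS fail/out derivation:
  n1('b'): parent n0 fail=0; on 'b' 0 → fail=0;  out ∅∪∅=∅
  n7('a'): parent n0 fail=0; on 'a' 0 → fail=0;  out {1}∪∅={1}
  n8('c'): parent n0 fail=0; on 'c' 0 → fail=0;  out ∅∪∅=∅
  n2('bc'): parent n1 fail=0; on 'c' 0 → fail=8;  out ∅∪∅=∅
  n9('cc'): parent n8 fail=0; on 'c' 0 → fail=8;  out ∅∪∅=∅
  n3('bca'): parent n2 fail=8; on 'a' 8→0 → fail=7;  out ∅∪{1}={1}
  n10('ccb'): parent n9 fail=8; on 'b' 8→0 → fail=1;  out {2}∪∅={2}
  n4('bcac'): parent n3 fail=7; on 'c' 7→0 → fail=8;  out ∅∪∅=∅
  n5('bcacc'): parent n4 fail=8; on 'c' 8 → fail=9;  out ∅∪∅=∅
  n6('bcaccb'): parent n5 fail=9; on 'b' 9 → fail=10;  out {0}∪{2}={0,2}

Run:
i=0 'c': node 0→8
i=1 'c': node 8→9
i=2 'b': node 9→10  ** P2@[0:2]
i=3 'b': node 10→1 (via fail)
i=4 'a': node 1→7 (via fail)  ** P1@[4:4]
i=5 'c': node 7→8 (via fail)
i=6 'c': node 8→9
i=7 'b': node 9→10  ** P2@[5:7]
i=8 'c': node 10→2 (via fail)
i=9 'a': node 2→3  ** P1@[9:9]
i=10 'a': node 3→7 (via fail)  ** P1@[10:10]
i=11 'a': node 7→7 (via fail)  ** P1@[11:11]
i=12 'b': node 7→1 (via fail)
i=13 'c': node 1→2
i=14 'a': node 2→3  ** P1@[14:14]
i=15 'c': node 3→4
i=16 'c': node 4→5
i=17 'b': node 5→6  ** P0@[12:17],P2@[15:17]
i=18 'a': node 6→7 (via fail)  ** P1@[18:18]
i=19 'c': node 7→8 (via fail)
i=20 'c': node 8→9
i=21 'b': node 9→10  ** P2@[19:21]
i=22 'a': node 10→7 (via fail)  ** P1@[22:22]
i=23 'b': node 7→1 (via fail)
i=24 'a': node 1→7 (via fail)  ** P1@[24:24]
i=25 'c': node 7→8 (via fail)
i=26 'c': node 8→9
i=27 'b': node 9→10  ** P2@[25:27]
i=28 'c': node 10→2 (via fail)
i=29 'c': node 2→9 (via fail)
i=30 'b': node 9→10  ** P2@[28:30]
i=31 'b': node 10→1 (via fail)
i=32 'c': node 1→2
i=33 'a': node 2→3  ** P1@[33:33]
i=34 'c': node 3→4
i=35 'c': node 4→5
i=36 'b': node 5→6  ** P0@[31:36],P2@[34:36]
i=37 'a': node 6→7 (via fail)  ** P1@[37:37]
i=38 'c': node 7→8 (via fail)
i=39 'c': node 8→9
i=40 'b': node 9→10  ** P2@[38:40]
i=41 'b': node 10→1 (via fail)
i=42 'b': node 1→1 (via fail)

All matches (sorted): [[2,2],[4,1],[7,2],[9,1],[10,1],[11,1],[14,1],[17,0],[17,2],[18,1],[21,2],[22,1],[24,1],[27,2],[30,2],[33,1],[36,0],[36,2],[37,1],[40,2]]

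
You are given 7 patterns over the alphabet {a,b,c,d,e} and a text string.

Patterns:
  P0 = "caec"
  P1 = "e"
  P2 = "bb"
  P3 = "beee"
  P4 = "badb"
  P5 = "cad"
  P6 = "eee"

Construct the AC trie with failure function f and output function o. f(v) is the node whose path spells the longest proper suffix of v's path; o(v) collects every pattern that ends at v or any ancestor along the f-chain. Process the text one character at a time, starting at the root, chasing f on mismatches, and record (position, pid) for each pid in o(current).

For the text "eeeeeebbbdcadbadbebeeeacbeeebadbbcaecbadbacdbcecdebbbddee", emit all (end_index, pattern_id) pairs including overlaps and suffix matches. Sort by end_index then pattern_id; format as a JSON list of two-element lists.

Construct AC machine:
Trie (insert patterns):
  0='ε' goto b→6 c→1 e→5
  1='c' goto a→2
  2='ca' goto d→14 e→3
  3='cae' goto c→4
  4='caec' goto ·  ←P0
  5='e' goto e→15  ←P1
  6='b' goto a→11 b→7 e→8
  7='bb' goto ·  ←P2
  8='be' goto e→9
  9='bee' goto e→10
  10='beee' goto ·  ←P3
  11='ba' goto d→12
  12='bad' goto b→13
  13='badb' goto ·  ←P4
  14='cad' goto ·  ←P5
  15='ee' goto e→16
  16='eee' goto ·  ←P6

BFS fail/out derivation:
  fail(1) 'c': from fail(0)=0 chase 'c': 0 ⇒ 0;  out=∅∪out(0)=∅
  fail(5) 'e': from fail(0)=0 chase 'e': 0 ⇒ 0;  out={1}∪out(0)={1}
  fail(6) 'b': from fail(0)=0 chase 'b': 0 ⇒ 0;  out=∅∪out(0)=∅
  fail(2) 'ca': from fail(1)=0 chase 'a': 0 ⇒ 0;  out=∅∪out(0)=∅
  fail(7) 'bb': from fail(6)=0 chase 'b': 0 ⇒ 6;  out={2}∪out(6)={2}
  fail(8) 'be': from fail(6)=0 chase 'e': 0 ⇒ 5;  out=∅∪out(5)={1}
  fail(11) 'ba': from fail(6)=0 chase 'a': 0 ⇒ 0;  out=∅∪out(0)=∅
  fail(15) 'ee': from fail(5)=0 chase 'e': 0 ⇒ 5;  out=∅∪out(5)={1}
  fail(3) 'cae': from fail(2)=0 chase 'e': 0 ⇒ 5;  out=∅∪out(5)={1}
  fail(9) 'bee': from fail(8)=5 chase 'e': 5 ⇒ 15;  out=∅∪out(15)={1}
  fail(12) 'bad': from fail(11)=0 chase 'd': 0 ⇒ 0;  out=∅∪out(0)=∅
  fail(14) 'cad': from fail(2)=0 chase 'd': 0 ⇒ 0;  out={5}∪out(0)={5}
  fail(16) 'eee': from fail(15)=5 chase 'e': 5 ⇒ 15;  out={6}∪out(15)={1,6}
  fail(4) 'caec': from fail(3)=5 chase 'c': 5→0 ⇒ 1;  out={0}∪out(1)={0}
  fail(10) 'beee': from fail(9)=15 chase 'e': 15 ⇒ 16;  out={3}∪out(16)={1,3,6}
  fail(13) 'badb': from fail(12)=0 chase 'b': 0 ⇒ 6;  out={4}∪out(6)={4}

Scan:
[0] read 'e'  n0⇒n5  ** P1@[0:0]
[1] read 'e'  n5⇒n15  ** P1@[1:1]
[2] read 'e'  n15⇒n16  ** P1@[2:2],P6@[0:2]
[3] read 'e'  n16⇒n16 (fail-walked)  ** P1@[3:3],P6@[1:3]
[4] read 'e'  n16⇒n16 (fail-walked)  ** P1@[4:4],P6@[2:4]
[5] read 'e'  n16⇒n16 (fail-walked)  ** P1@[5:5],P6@[3:5]
[6] read 'b'  n16⇒n6 (fail-walked)
[7] read 'b'  n6⇒n7  ** P2@[6:7]
[8] read 'b'  n7⇒n7 (fail-walked)  ** P2@[7:8]
[9] read 'd'  n7⇒n0 (fail-walked)
[10] read 'c'  n0⇒n1
[11] read 'a'  n1⇒n2
[12] read 'd'  n2⇒n14  ** P5@[10:12]
[13] read 'b'  n14⇒n6 (fail-walked)
[14] read 'a'  n6⇒n11
[15] read 'd'  n11⇒n12
[16] read 'b'  n12⇒n13  ** P4@[13:16]
[17] read 'e'  n13⇒n8 (fail-walked)  ** P1@[17:17]
[18] read 'b'  n8⇒n6 (fail-walked)
[19] read 'e'  n6⇒n8  ** P1@[19:19]
[20] read 'e'  n8⇒n9  ** P1@[20:20]
[21] read 'e'  n9⇒n10  ** P1@[21:21],P3@[18:21],P6@[19:21]
[22] read 'a'  n10⇒n0 (fail-walked)
[23] read 'c'  n0⇒n1
[24] read 'b'  n1⇒n6 (fail-walked)
[25] read 'e'  n6⇒n8  ** P1@[25:25]
[26] read 'e'  n8⇒n9  ** P1@[26:26]
[27] read 'e'  n9⇒n10  ** P1@[27:27],P3@[24:27],P6@[25:27]
[28] read 'b'  n10⇒n6 (fail-walked)
[29] read 'a'  n6⇒n11
[30] read 'd'  n11⇒n12
[31] read 'b'  n12⇒n13  ** P4@[28:31]
[32] read 'b'  n13⇒n7 (fail-walked)  ** P2@[31:32]
[33] read 'c'  n7⇒n1 (fail-walked)
[34] read 'a'  n1⇒n2
[35] read 'e'  n2⇒n3  ** P1@[35:35]
[36] read 'c'  n3⇒n4  ** P0@[33:36]
[37] read 'b'  n4⇒n6 (fail-walked)
[38] read 'a'  n6⇒n11
[39] read 'd'  n11⇒n12
[40] read 'b'  n12⇒n13  ** P4@[37:40]
[41] read 'a'  n13⇒n11 (fail-walked)
[42] read 'c'  n11⇒n1 (fail-walked)
[43] read 'd'  n1⇒n0 (fail-walked)
[44] read 'b'  n0⇒n6
[45] read 'c'  n6⇒n1 (fail-walked)
[46] read 'e'  n1⇒n5 (fail-walked)  ** P1@[46:46]
[47] read 'c'  n5⇒n1 (fail-walked)
[48] read 'd'  n1⇒n0 (fail-walked)
[49] read 'e'  n0⇒n5  ** P1@[49:49]
[50] read 'b'  n5⇒n6 (fail-walked)
[51] read 'b'  n6⇒n7  ** P2@[50:51]
[52] read 'b'  n7⇒n7 (fail-walked)  ** P2@[51:52]
[53] read 'd'  n7⇒n0 (fail-walked)
[54] read 'd'  n0⇒n0
[55] read 'e'  n0⇒n5  ** P1@[55:55]
[56] read 'e'  n5⇒n15  ** P1@[56:56]

All matches (sorted): [[0,1],[1,1],[2,1],[2,6],[3,1],[3,6],[4,1],[4,6],[5,1],[5,6],[7,2],[8,2],[12,5],[16,4],[17,1],[19,1],[20,1],[21,1],[21,3],[21,6],[25,1],[26,1],[27,1],[27,3],[27,6],[31,4],[32,2],[35,1],[36,0],[40,4],[46,1],[49,1],[51,2],[52,2],[55,1],[56,1]]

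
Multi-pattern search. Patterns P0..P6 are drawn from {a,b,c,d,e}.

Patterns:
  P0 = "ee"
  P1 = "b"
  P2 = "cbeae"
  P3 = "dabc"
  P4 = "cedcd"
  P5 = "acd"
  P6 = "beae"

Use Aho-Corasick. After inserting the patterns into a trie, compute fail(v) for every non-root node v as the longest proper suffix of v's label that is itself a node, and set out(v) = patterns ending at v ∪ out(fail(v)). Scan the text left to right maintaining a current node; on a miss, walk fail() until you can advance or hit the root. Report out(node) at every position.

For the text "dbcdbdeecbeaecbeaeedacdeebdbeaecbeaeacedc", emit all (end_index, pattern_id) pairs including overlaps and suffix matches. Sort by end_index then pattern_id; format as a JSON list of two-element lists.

Build:
Trie nodes:
  0='ε' goto a→17 b→3 c→4 d→9 e→1
  1='e' goto e→2
  2='ee' goto ·  [P0 ends]
  3='b' goto e→20  [P1 ends]
  4='c' goto b→5 e→13
  5='cb' goto e→6
  6='cbe' goto a→7
  7='cbea' goto e→8
  8='cbeae' goto ·  [P2 ends]
  9='d' goto a→10
  10='da' goto b→11
  11='dab' goto c→12
  12='dabc' goto ·  [P3 ends]
  13='ce' goto d→14
  14='ced' goto c→15
  15='cedc' goto d→16
  16='cedcd' goto ·  [P4 ends]
  17='a' goto c→18
  18='ac' goto d→19
  19='acd' goto ·  [P5 ends]
  20='be' goto a→21
  21='bea' goto e→22
  22='beae' goto ·  [P6 ends]

Failure links (BFS by depth):
  fail(1) 'e': from fail(0)=0 chase 'e': 0 ⇒ 0;  out=∅∪out(0)=∅
  fail(3) 'b': from fail(0)=0 chase 'b': 0 ⇒ 0;  out={1}∪out(0)={1}
  fail(4) 'c': from fail(0)=0 chase 'c': 0 ⇒ 0;  out=∅∪out(0)=∅
  fail(9) 'd': from fail(0)=0 chase 'd': 0 ⇒ 0;  out=∅∪out(0)=∅
  fail(17) 'a': from fail(0)=0 chase 'a': 0 ⇒ 0;  out=∅∪out(0)=∅
  fail(2) 'ee': from fail(1)=0 chase 'e': 0 ⇒ 1;  out={0}∪out(1)={0}
  fail(5) 'cb': from fail(4)=0 chase 'b': 0 ⇒ 3;  out=∅∪out(3)={1}
  fail(10) 'da': from fail(9)=0 chase 'a': 0 ⇒ 17;  out=∅∪out(17)=∅
  fail(13) 'ce': from fail(4)=0 chase 'e': 0 ⇒ 1;  out=∅∪out(1)=∅
  fail(18) 'ac': from fail(17)=0 chase 'c': 0 ⇒ 4;  out=∅∪out(4)=∅
  fail(20) 'be': from fail(3)=0 chase 'e': 0 ⇒ 1;  out=∅∪out(1)=∅
  fail(6) 'cbe': from fail(5)=3 chase 'e': 3 ⇒ 20;  out=∅∪out(20)=∅
  fail(11) 'dab': from fail(10)=17 chase 'b': 17→0 ⇒ 3;  out=∅∪out(3)={1}
  fail(14) 'ced': from fail(13)=1 chase 'd': 1→0 ⇒ 9;  out=∅∪out(9)=∅
  fail(19) 'acd': from fail(18)=4 chase 'd': 4→0 ⇒ 9;  out={5}∪out(9)={5}
  fail(21) 'bea': from fail(20)=1 chase 'a': 1→0 ⇒ 17;  out=∅∪out(17)=∅
  fail(7) 'cbea': from fail(6)=20 chase 'a': 20 ⇒ 21;  out=∅∪out(21)=∅
  fail(12) 'dabc': from fail(11)=3 chase 'c': 3→0 ⇒ 4;  out={3}∪out(4)={3}
  fail(15) 'cedc': from fail(14)=9 chase 'c': 9→0 ⇒ 4;  out=∅∪out(4)=∅
  fail(22) 'beae': from fail(21)=17 chase 'e': 17→0 ⇒ 1;  out={6}∪out(1)={6}
  fail(8) 'cbeae': from fail(7)=21 chase 'e': 21 ⇒ 22;  out={2}∪out(22)={2,6}
  fail(16) 'cedcd': from fail(15)=4 chase 'd': 4→0 ⇒ 9;  out={4}∪out(9)={4}

Run:
i=0 'd': node 0→9
i=1 'b': node 9→3 (via fail)  → match P1@[1:1]
i=2 'c': node 3→4 (via fail)
i=3 'd': node 4→9 (via fail)
i=4 'b': node 9→3 (via fail)  → match P1@[4:4]
i=5 'd': node 3→9 (via fail)
i=6 'e': node 9→1 (via fail)
i=7 'e': node 1→2  → match P0@[6:7]
i=8 'c': node 2→4 (via fail)
i=9 'b': node 4→5  → match P1@[9:9]
i=10 'e': node 5→6
i=11 'a': node 6→7
i=12 'e': node 7→8  → match P2@[8:12],P6@[9:12]
i=13 'c': node 8→4 (via fail)
i=14 'b': node 4→5  → match P1@[14:14]
i=15 'e': node 5→6
i=16 'a': node 6→7
i=17 'e': node 7→8  → match P2@[13:17],P6@[14:17]
i=18 'e': node 8→2 (via fail)  → match P0@[17:18]
i=19 'd': node 2→9 (via fail)
i=20 'a': node 9→10
i=21 'c': node 10→18 (via fail)
i=22 'd': node 18→19  → match P5@[20:22]
i=23 'e': node 19→1 (via fail)
i=24 'e': node 1→2  → match P0@[23:24]
i=25 'b': node 2→3 (via fail)  → match P1@[25:25]
i=26 'd': node 3→9 (via fail)
i=27 'b': node 9→3 (via fail)  → match P1@[27:27]
i=28 'e': node 3→20
i=29 'a': node 20→21
i=30 'e': node 21→22  → match P6@[27:30]
i=31 'c': node 22→4 (via fail)
i=32 'b': node 4→5  → match P1@[32:32]
i=33 'e': node 5→6
i=34 'a': node 6→7
i=35 'e': node 7→8  → match P2@[31:35],P6@[32:35]
i=36 'a': node 8→17 (via fail)
i=37 'c': node 17→18
i=38 'e': node 18→13 (via fail)
i=39 'd': node 13→14
i=40 'c': node 14→15

All matches (sorted): [[1,1],[4,1],[7,0],[9,1],[12,2],[12,6],[14,1],[17,2],[17,6],[18,0],[22,5],[24,0],[25,1],[27,1],[30,6],[32,1],[35,2],[35,6]]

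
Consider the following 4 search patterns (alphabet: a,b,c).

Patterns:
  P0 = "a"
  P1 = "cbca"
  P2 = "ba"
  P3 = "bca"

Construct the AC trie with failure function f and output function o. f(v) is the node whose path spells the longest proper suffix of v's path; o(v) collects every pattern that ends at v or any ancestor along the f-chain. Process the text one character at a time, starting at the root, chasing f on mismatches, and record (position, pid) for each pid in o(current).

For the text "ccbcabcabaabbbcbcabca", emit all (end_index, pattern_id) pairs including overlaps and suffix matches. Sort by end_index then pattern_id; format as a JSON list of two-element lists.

Build:
Trie nodes:
  n0 'ε': a→1 b→6 c→2
  n1 'a': ·  [P0 ends]
  n2 'c': b→3
  n3 'cb': c→4
  n4 'cbc': a→5
  n5 'cbca': ·  [P1 ends]
  n6 'b': a→7 c→8
  n7 'ba': ·  [P2 ends]
  n8 'bc': a→9
  n9 'bca': ·  [P3 ends]

Failure links (BFS by depth):
  n1('a'): parent n0 fail=0; on 'a' 0 → fail=0;  out {0}∪∅={0}
  n2('c'): parent n0 fail=0; on 'c' 0 → fail=0;  out ∅∪∅=∅
  n6('b'): parent n0 fail=0; on 'b' 0 → fail=0;  out ∅∪∅=∅
  n3('cb'): parent n2 fail=0; on 'b' 0 → fail=6;  out ∅∪∅=∅
  n7('ba'): parent n6 fail=0; on 'a' 0 → fail=1;  out {2}∪{0}={0,2}
  n8('bc'): parent n6 fail=0; on 'c' 0 → fail=2;  out ∅∪∅=∅
  n4('cbc'): parent n3 fail=6; on 'c' 6 → fail=8;  out ∅∪∅=∅
  n9('bca'): parent n8 fail=2; on 'a' 2→0 → fail=1;  out {3}∪{0}={0,3}
  n5('cbca'): parent n4 fail=8; on 'a' 8 → fail=9;  out {1}∪{0,3}={0,1,3}

Text stream:
pos 0 'c': at 2
pos 1 'c': at 2 (fail-walked)
pos 2 'b': at 3
pos 3 'c': at 4
pos 4 'a': at 5  → match P0@[4:4],P1@[1:4],P3@[2:4]
pos 5 'b': at 6 (fail-walked)
pos 6 'c': at 8
pos 7 'a': at 9  → match P0@[7:7],P3@[5:7]
pos 8 'b': at 6 (fail-walked)
pos 9 'a': at 7  → match P0@[9:9],P2@[8:9]
pos 10 'a': at 1 (fail-walked)  → match P0@[10:10]
pos 11 'b': at 6 (fail-walked)
pos 12 'b': at 6 (fail-walked)
pos 13 'b': at 6 (fail-walked)
pos 14 'c': at 8
pos 15 'b': at 3 (fail-walked)
pos 16 'c': at 4
pos 17 'a': at 5  → match P0@[17:17],P1@[14:17],P3@[15:17]
pos 18 'b': at 6 (fail-walked)
pos 19 'c': at 8
pos 20 'a': at 9  → match P0@[20:20],P3@[18:20]

Result: [[4,0],[4,1],[4,3],[7,0],[7,3],[9,0],[9,2],[10,0],[17,0],[17,1],[17,3],[20,0],[20,3]]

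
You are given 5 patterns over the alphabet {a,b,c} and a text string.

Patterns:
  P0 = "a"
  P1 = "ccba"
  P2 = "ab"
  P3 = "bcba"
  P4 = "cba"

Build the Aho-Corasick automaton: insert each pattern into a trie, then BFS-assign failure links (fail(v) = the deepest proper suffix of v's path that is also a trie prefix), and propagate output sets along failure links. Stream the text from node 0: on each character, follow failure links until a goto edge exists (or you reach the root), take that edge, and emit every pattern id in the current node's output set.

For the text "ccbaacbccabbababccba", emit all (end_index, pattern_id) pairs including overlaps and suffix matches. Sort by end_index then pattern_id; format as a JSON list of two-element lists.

Build automaton:
Trie nodes:
  n0 'ε': a→1 b→7 c→2
  n1 'a': b→6  ←P0
  n2 'c': b→11 c→3
  n3 'cc': b→4
  n4 'ccb': a→5
  n5 'ccba': ·  ←P1
  n6 'ab': ·  ←P2
  n7 'b': c→8
  n8 'bc': b→9
  n9 'bcb': a→10
  n10 'bcba': ·  ←P3
  n11 'cb': a→12
  n12 'cba': ·  ←P4

BFS fail/out derivation:
  fail(1) 'a': from fail(0)=0 chase 'a': 0 ⇒ 0;  out={0}∪out(0)={0}
  fail(2) 'c': from fail(0)=0 chase 'c': 0 ⇒ 0;  out=∅∪out(0)=∅
  fail(7) 'b': from fail(0)=0 chase 'b': 0 ⇒ 0;  out=∅∪out(0)=∅
  fail(3) 'cc': from fail(2)=0 chase 'c': 0 ⇒ 2;  out=∅∪out(2)=∅
  fail(6) 'ab': from fail(1)=0 chase 'b': 0 ⇒ 7;  out={2}∪out(7)={2}
  fail(8) 'bc': from fail(7)=0 chase 'c': 0 ⇒ 2;  out=∅∪out(2)=∅
  fail(11) 'cb': from fail(2)=0 chase 'b': 0 ⇒ 7;  out=∅∪out(7)=∅
  fail(4) 'ccb': from fail(3)=2 chase 'b': 2 ⇒ 11;  out=∅∪out(11)=∅
  fail(9) 'bcb': from fail(8)=2 chase 'b': 2 ⇒ 11;  out=∅∪out(11)=∅
  fail(12) 'cba': from fail(11)=7 chase 'a': 7→0 ⇒ 1;  out={4}∪out(1)={0,4}
  fail(5) 'ccba': from fail(4)=11 chase 'a': 11 ⇒ 12;  out={1}∪out(12)={0,1,4}
  fail(10) 'bcba': from fail(9)=11 chase 'a': 11 ⇒ 12;  out={3}∪out(12)={0,3,4}

Scan:
pos 0 'c': at 2
pos 1 'c': at 3
pos 2 'b': at 4
pos 3 'a': at 5  ** P0@[3:3],P1@[0:3],P4@[1:3]
pos 4 'a': at 1 (fail-walked)  ** P0@[4:4]
pos 5 'c': at 2 (fail-walked)
pos 6 'b': at 11
pos 7 'c': at 8 (fail-walked)
pos 8 'c': at 3 (fail-walked)
pos 9 'a': at 1 (fail-walked)  ** P0@[9:9]
pos 10 'b': at 6  ** P2@[9:10]
pos 11 'b': at 7 (fail-walked)
pos 12 'a': at 1 (fail-walked)  ** P0@[12:12]
pos 13 'b': at 6  ** P2@[12:13]
pos 14 'a': at 1 (fail-walked)  ** P0@[14:14]
pos 15 'b': at 6  ** P2@[14:15]
pos 16 'c': at 8 (fail-walked)
pos 17 'c': at 3 (fail-walked)
pos 18 'b': at 4
pos 19 'a': at 5  ** P0@[19:19],P1@[16:19],P4@[17:19]

Result: [[3,0],[3,1],[3,4],[4,0],[9,0],[10,2],[12,0],[13,2],[14,0],[15,2],[19,0],[19,1],[19,4]]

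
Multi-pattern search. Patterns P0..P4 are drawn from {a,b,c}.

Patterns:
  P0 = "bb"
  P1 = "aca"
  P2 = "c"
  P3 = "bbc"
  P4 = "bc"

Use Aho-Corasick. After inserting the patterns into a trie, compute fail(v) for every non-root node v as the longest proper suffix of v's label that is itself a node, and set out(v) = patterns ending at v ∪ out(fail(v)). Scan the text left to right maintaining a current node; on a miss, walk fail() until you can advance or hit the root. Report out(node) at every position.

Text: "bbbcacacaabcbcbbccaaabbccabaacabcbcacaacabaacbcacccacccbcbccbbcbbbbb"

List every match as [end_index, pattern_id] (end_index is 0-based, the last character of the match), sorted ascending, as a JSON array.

Construct AC machine:
Trie (insert patterns):
  n0 'ε': a→3 b→1 c→6
  n1 'b': b→2 c→8
  n2 'bb': c→7  [P0 ends]
  n3 'a': c→4
  n4 'ac': a→5
  n5 'aca': ·  [P1 ends]
  n6 'c': ·  [P2 ends]
  n7 'bbc': ·  [P3 ends]
  n8 'bc': ·  [P4 ends]

BFS fail/out derivation:
  fail(1) 'b': from fail(0)=0 chase 'b': 0 ⇒ 0;  out=∅∪out(0)=∅
  fail(3) 'a': from fail(0)=0 chase 'a': 0 ⇒ 0;  out=∅∪out(0)=∅
  fail(6) 'c': from fail(0)=0 chase 'c': 0 ⇒ 0;  out={2}∪out(0)={2}
  fail(2) 'bb': from fail(1)=0 chase 'b': 0 ⇒ 1;  out={0}∪out(1)={0}
  fail(4) 'ac': from fail(3)=0 chase 'c': 0 ⇒ 6;  out=∅∪out(6)={2}
  fail(8) 'bc': from fail(1)=0 chase 'c': 0 ⇒ 6;  out={4}∪out(6)={2,4}
  fail(5) 'aca': from fail(4)=6 chase 'a': 6→0 ⇒ 3;  out={1}∪out(3)={1}
  fail(7) 'bbc': from fail(2)=1 chase 'c': 1 ⇒ 8;  out={3}∪out(8)={2,3,4}

Scan:
[0] read 'b'  n0⇒n1
[1] read 'b'  n1⇒n2  emit P0@[0:1]
[2] read 'b'  n2⇒n2 (fail-walked)  emit P0@[1:2]
[3] read 'c'  n2⇒n7  emit P2@[3:3],P3@[1:3],P4@[2:3]
[4] read 'a'  n7⇒n3 (fail-walked)
[5] read 'c'  n3⇒n4  emit P2@[5:5]
[6] read 'a'  n4⇒n5  emit P1@[4:6]
[7] read 'c'  n5⇒n4 (fail-walked)  emit P2@[7:7]
[8] read 'a'  n4⇒n5  emit P1@[6:8]
[9] read 'a'  n5⇒n3 (fail-walked)
[10] read 'b'  n3⇒n1 (fail-walked)
[11] read 'c'  n1⇒n8  emit P2@[11:11],P4@[10:11]
[12] read 'b'  n8⇒n1 (fail-walked)
[13] read 'c'  n1⇒n8  emit P2@[13:13],P4@[12:13]
[14] read 'b'  n8⇒n1 (fail-walked)
[15] read 'b'  n1⇒n2  emit P0@[14:15]
[16] read 'c'  n2⇒n7  emit P2@[16:16],P3@[14:16],P4@[15:16]
[17] read 'c'  n7⇒n6 (fail-walked)  emit P2@[17:17]
[18] read 'a'  n6⇒n3 (fail-walked)
[19] read 'a'  n3⇒n3 (fail-walked)
[20] read 'a'  n3⇒n3 (fail-walked)
[21] read 'b'  n3⇒n1 (fail-walked)
[22] read 'b'  n1⇒n2  emit P0@[21:22]
[23] read 'c'  n2⇒n7  emit P2@[23:23],P3@[21:23],P4@[22:23]
[24] read 'c'  n7⇒n6 (fail-walked)  emit P2@[24:24]
[25] read 'a'  n6⇒n3 (fail-walked)
[26] read 'b'  n3⇒n1 (fail-walked)
[27] read 'a'  n1⇒n3 (fail-walked)
[28] read 'a'  n3⇒n3 (fail-walked)
[29] read 'c'  n3⇒n4  emit P2@[29:29]
[30] read 'a'  n4⇒n5  emit P1@[28:30]
[31] read 'b'  n5⇒n1 (fail-walked)
[32] read 'c'  n1⇒n8  emit P2@[32:32],P4@[31:32]
[33] read 'b'  n8⇒n1 (fail-walked)
[34] read 'c'  n1⇒n8  emit P2@[34:34],P4@[33:34]
[35] read 'a'  n8⇒n3 (fail-walked)
[36] read 'c'  n3⇒n4  emit P2@[36:36]
[37] read 'a'  n4⇒n5  emit P1@[35:37]
[38] read 'a'  n5⇒n3 (fail-walked)
[39] read 'c'  n3⇒n4  emit P2@[39:39]
[40] read 'a'  n4⇒n5  emit P1@[38:40]
[41] read 'b'  n5⇒n1 (fail-walked)
[42] read 'a'  n1⇒n3 (fail-walked)
[43] read 'a'  n3⇒n3 (fail-walked)
[44] read 'c'  n3⇒n4  emit P2@[44:44]
[45] read 'b'  n4⇒n1 (fail-walked)
[46] read 'c'  n1⇒n8  emit P2@[46:46],P4@[45:46]
[47] read 'a'  n8⇒n3 (fail-walked)
[48] read 'c'  n3⇒n4  emit P2@[48:48]
[49] read 'c'  n4⇒n6 (fail-walked)  emit P2@[49:49]
[50] read 'c'  n6⇒n6 (fail-walked)  emit P2@[50:50]
[51] read 'a'  n6⇒n3 (fail-walked)
[52] read 'c'  n3⇒n4  emit P2@[52:52]
[53] read 'c'  n4⇒n6 (fail-walked)  emit P2@[53:53]
[54] read 'c'  n6⇒n6 (fail-walked)  emit P2@[54:54]
[55] read 'b'  n6⇒n1 (fail-walked)
[56] read 'c'  n1⇒n8  emit P2@[56:56],P4@[55:56]
[57] read 'b'  n8⇒n1 (fail-walked)
[58] read 'c'  n1⇒n8  emit P2@[58:58],P4@[57:58]
[59] read 'c'  n8⇒n6 (fail-walked)  emit P2@[59:59]
[60] read 'b'  n6⇒n1 (fail-walked)
[61] read 'b'  n1⇒n2  emit P0@[60:61]
[62] read 'c'  n2⇒n7  emit P2@[62:62],P3@[60:62],P4@[61:62]
[63] read 'b'  n7⇒n1 (fail-walked)
[64] read 'b'  n1⇒n2  emit P0@[63:64]
[65] read 'b'  n2⇒n2 (fail-walked)  emit P0@[64:65]
[66] read 'b'  n2⇒n2 (fail-walked)  emit P0@[65:66]
[67] read 'b'  n2⇒n2 (fail-walked)  emit P0@[66:67]

Matches: [[1,0],[2,0],[3,2],[3,3],[3,4],[5,2],[6,1],[7,2],[8,1],[11,2],[11,4],[13,2],[13,4],[15,0],[16,2],[16,3],[16,4],[17,2],[22,0],[23,2],[23,3],[23,4],[24,2],[29,2],[30,1],[32,2],[32,4],[34,2],[34,4],[36,2],[37,1],[39,2],[40,1],[44,2],[46,2],[46,4],[48,2],[49,2],[50,2],[52,2],[53,2],[54,2],[56,2],[56,4],[58,2],[58,4],[59,2],[61,0],[62,2],[62,3],[62,4],[64,0],[65,0],[66,0],[67,0]]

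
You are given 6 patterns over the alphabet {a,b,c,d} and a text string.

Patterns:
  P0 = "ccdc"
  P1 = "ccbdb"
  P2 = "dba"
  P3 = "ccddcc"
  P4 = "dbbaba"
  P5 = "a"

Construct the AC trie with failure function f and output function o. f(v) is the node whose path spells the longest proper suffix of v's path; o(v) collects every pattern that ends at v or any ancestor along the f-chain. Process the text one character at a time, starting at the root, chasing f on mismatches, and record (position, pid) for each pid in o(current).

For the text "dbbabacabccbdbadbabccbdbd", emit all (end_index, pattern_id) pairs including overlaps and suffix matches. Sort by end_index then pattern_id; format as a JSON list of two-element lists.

Build:
Trie (insert patterns):
  0='ε' goto a→18 c→1 d→8
  1='c' goto c→2
  2='cc' goto b→5 d→3
  3='ccd' goto c→4 d→11
  4='ccdc' goto ·  ←P0
  5='ccb' goto d→6
  6='ccbd' goto b→7
  7='ccbdb' goto ·  ←P1
  8='d' goto b→9
  9='db' goto a→10 b→14
  10='dba' goto ·  ←P2
  11='ccdd' goto c→12
  12='ccddc' goto c→13
  13='ccddcc' goto ·  ←P3
  14='dbb' goto a→15
  15='dbba' goto b→16
  16='dbbab' goto a→17
  17='dbbaba' goto ·  ←P4
  18='a' goto ·  ←P5

BFS fail/out derivation:
  n1('c'): parent n0 fail=0; on 'c' 0 → fail=0;  out ∅∪∅=∅
  n8('d'): parent n0 fail=0; on 'd' 0 → fail=0;  out ∅∪∅=∅
  n18('a'): parent n0 fail=0; on 'a' 0 → fail=0;  out {5}∪∅={5}
  n2('cc'): parent n1 fail=0; on 'c' 0 → fail=1;  out ∅∪∅=∅
  n9('db'): parent n8 fail=0; on 'b' 0 → fail=0;  out ∅∪∅=∅
  n3('ccd'): parent n2 fail=1; on 'd' 1→0 → fail=8;  out ∅∪∅=∅
  n5('ccb'): parent n2 fail=1; on 'b' 1→0 → fail=0;  out ∅∪∅=∅
  n10('dba'): parent n9 fail=0; on 'a' 0 → fail=18;  out {2}∪{5}={2,5}
  n14('dbb'): parent n9 fail=0; on 'b' 0 → fail=0;  out ∅∪∅=∅
  n4('ccdc'): parent n3 fail=8; on 'c' 8→0 → fail=1;  out {0}∪∅={0}
  n6('ccbd'): parent n5 fail=0; on 'd' 0 → fail=8;  out ∅∪∅=∅
  n11('ccdd'): parent n3 fail=8; on 'd' 8→0 → fail=8;  out ∅∪∅=∅
  n15('dbba'): parent n14 fail=0; on 'a' 0 → fail=18;  out ∅∪{5}={5}
  n7('ccbdb'): parent n6 fail=8; on 'b' 8 → fail=9;  out {1}∪∅={1}
  n12('ccddc'): parent n11 fail=8; on 'c' 8→0 → fail=1;  out ∅∪∅=∅
  n16('dbbab'): parent n15 fail=18; on 'b' 18→0 → fail=0;  out ∅∪∅=∅
  n13('ccddcc'): parent n12 fail=1; on 'c' 1 → fail=2;  out {3}∪∅={3}
  n17('dbbaba'): parent n16 fail=0; on 'a' 0 → fail=18;  out {4}∪{5}={4,5}

Text stream:
[0] read 'd'  n0⇒n8
[1] read 'b'  n8⇒n9
[2] read 'b'  n9⇒n14
[3] read 'a'  n14⇒n15  emit P5@[3:3]
[4] read 'b'  n15⇒n16
[5] read 'a'  n16⇒n17  emit P4@[0:5],P5@[5:5]
[6] read 'c'  n17⇒n1 (via fail)
[7] read 'a'  n1⇒n18 (via fail)  emit P5@[7:7]
[8] read 'b'  n18⇒n0 (via fail)
[9] read 'c'  n0⇒n1
[10] read 'c'  n1⇒n2
[11] read 'b'  n2⇒n5
[12] read 'd'  n5⇒n6
[13] read 'b'  n6⇒n7  emit P1@[9:13]
[14] read 'a'  n7⇒n10 (via fail)  emit P2@[12:14],P5@[14:14]
[15] read 'd'  n10⇒n8 (via fail)
[16] read 'b'  n8⇒n9
[17] read 'a'  n9⇒n10  emit P2@[15:17],P5@[17:17]
[18] read 'b'  n10⇒n0 (via fail)
[19] read 'c'  n0⇒n1
[20] read 'c'  n1⇒n2
[21] read 'b'  n2⇒n5
[22] read 'd'  n5⇒n6
[23] read 'b'  n6⇒n7  emit P1@[19:23]
[24] read 'd'  n7⇒n8 (via fail)

Matches: [[3,5],[5,4],[5,5],[7,5],[13,1],[14,2],[14,5],[17,2],[17,5],[23,1]]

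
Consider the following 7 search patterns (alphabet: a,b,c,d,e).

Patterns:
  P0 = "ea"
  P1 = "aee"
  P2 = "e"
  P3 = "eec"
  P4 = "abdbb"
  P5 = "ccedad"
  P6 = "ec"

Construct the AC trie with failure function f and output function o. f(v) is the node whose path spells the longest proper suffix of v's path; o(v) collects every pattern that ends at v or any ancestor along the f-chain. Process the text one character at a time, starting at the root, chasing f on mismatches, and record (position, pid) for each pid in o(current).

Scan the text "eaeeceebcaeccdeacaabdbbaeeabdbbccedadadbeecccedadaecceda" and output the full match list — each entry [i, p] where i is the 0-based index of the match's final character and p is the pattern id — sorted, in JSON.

Build:
Trie nodes:
  0='ε' goto a→3 c→12 e→1
  1='e' goto a→2 c→18 e→6  ←P2
  2='ea' goto ·  ←P0
  3='a' goto b→8 e→4
  4='ae' goto e→5
  5='aee' goto ·  ←P1
  6='ee' goto c→7
  7='eec' goto ·  ←P3
  8='ab' goto d→9
  9='abd' goto b→10
  10='abdb' goto b→11
  11='abdbb' goto ·  ←P4
  12='c' goto c→13
  13='cc' goto e→14
  14='cce' goto d→15
  15='cced' goto a→16
  16='cceda' goto d→17
  17='ccedad' goto ·  ←P5
  18='ec' goto ·  ←P6

BFS fail/out derivation:
  n1('e'): parent n0 fail=0; on 'e' 0 → fail=0;  out {2}∪∅={2}
  n3('a'): parent n0 fail=0; on 'a' 0 → fail=0;  out ∅∪∅=∅
  n12('c'): parent n0 fail=0; on 'c' 0 → fail=0;  out ∅∪∅=∅
  n2('ea'): parent n1 fail=0; on 'a' 0 → fail=3;  out {0}∪∅={0}
  n4('ae'): parent n3 fail=0; on 'e' 0 → fail=1;  out ∅∪{2}={2}
  n6('ee'): parent n1 fail=0; on 'e' 0 → fail=1;  out ∅∪{2}={2}
  n8('ab'): parent n3 fail=0; on 'b' 0 → fail=0;  out ∅∪∅=∅
  n13('cc'): parent n12 fail=0; on 'c' 0 → fail=12;  out ∅∪∅=∅
  n18('ec'): parent n1 fail=0; on 'c' 0 → fail=12;  out {6}∪∅={6}
  n5('aee'): parent n4 fail=1; on 'e' 1 → fail=6;  out {1}∪{2}={1,2}
  n7('eec'): parent n6 fail=1; on 'c' 1 → fail=18;  out {3}∪{6}={3,6}
  n9('abd'): parent n8 fail=0; on 'd' 0 → fail=0;  out ∅∪∅=∅
  n14('cce'): parent n13 fail=12; on 'e' 12→0 → fail=1;  out ∅∪{2}={2}
  n10('abdb'): parent n9 fail=0; on 'b' 0 → fail=0;  out ∅∪∅=∅
  n15('cced'): parent n14 fail=1; on 'd' 1→0 → fail=0;  out ∅∪∅=∅
  n11('abdbb'): parent n10 fail=0; on 'b' 0 → fail=0;  out {4}∪∅={4}
  n16('cceda'): parent n15 fail=0; on 'a' 0 → fail=3;  out ∅∪∅=∅
  n17('ccedad'): parent n16 fail=3; on 'd' 3→0 → fail=0;  out {5}∪∅={5}

Scan:
[0] read 'e'  n0⇒n1  ** P2@[0:0]
[1] read 'a'  n1⇒n2  ** P0@[0:1]
[2] read 'e'  n2⇒n4 ·f  ** P2@[2:2]
[3] read 'e'  n4⇒n5  ** P1@[1:3],P2@[3:3]
[4] read 'c'  n5⇒n7 ·f  ** P3@[2:4],P6@[3:4]
[5] read 'e'  n7⇒n1 ·f  ** P2@[5:5]
[6] read 'e'  n1⇒n6  ** P2@[6:6]
[7] read 'b'  n6⇒n0 ·f
[8] read 'c'  n0⇒n12
[9] read 'a'  n12⇒n3 ·f
[10] read 'e'  n3⇒n4  ** P2@[10:10]
[11] read 'c'  n4⇒n18 ·f  ** P6@[10:11]
[12] read 'c'  n18⇒n13 ·f
[13] read 'd'  n13⇒n0 ·f
[14] read 'e'  n0⇒n1  ** P2@[14:14]
[15] read 'a'  n1⇒n2  ** P0@[14:15]
[16] read 'c'  n2⇒n12 ·f
[17] read 'a'  n12⇒n3 ·f
[18] read 'a'  n3⇒n3 ·f
[19] read 'b'  n3⇒n8
[20] read 'd'  n8⇒n9
[21] read 'b'  n9⇒n10
[22] read 'b'  n10⇒n11  ** P4@[18:22]
[23] read 'a'  n11⇒n3 ·f
[24] read 'e'  n3⇒n4  ** P2@[24:24]
[25] read 'e'  n4⇒n5  ** P1@[23:25],P2@[25:25]
[26] read 'a'  n5⇒n2 ·f  ** P0@[25:26]
[27] read 'b'  n2⇒n8 ·f
[28] read 'd'  n8⇒n9
[29] read 'b'  n9⇒n10
[30] read 'b'  n10⇒n11  ** P4@[26:30]
[31] read 'c'  n11⇒n12 ·f
[32] read 'c'  n12⇒n13
[33] read 'e'  n13⇒n14  ** P2@[33:33]
[34] read 'd'  n14⇒n15
[35] read 'a'  n15⇒n16
[36] read 'd'  n16⇒n17  ** P5@[31:36]
[37] read 'a'  n17⇒n3 ·f
[38] read 'd'  n3⇒n0 ·f
[39] read 'b'  n0⇒n0
[40] read 'e'  n0⇒n1  ** P2@[40:40]
[41] read 'e'  n1⇒n6  ** P2@[41:41]
[42] read 'c'  n6⇒n7  ** P3@[40:42],P6@[41:42]
[43] read 'c'  n7⇒n13 ·f
[44] read 'c'  n13⇒n13 ·f
[45] read 'e'  n13⇒n14  ** P2@[45:45]
[46] read 'd'  n14⇒n15
[47] read 'a'  n15⇒n16
[48] read 'd'  n16⇒n17  ** P5@[43:48]
[49] read 'a'  n17⇒n3 ·f
[50] read 'e'  n3⇒n4  ** P2@[50:50]
[51] read 'c'  n4⇒n18 ·f  ** P6@[50:51]
[52] read 'c'  n18⇒n13 ·f
[53] read 'e'  n13⇒n14  ** P2@[53:53]
[54] read 'd'  n14⇒n15
[55] read 'a'  n15⇒n16

Matches: [[0,2],[1,0],[2,2],[3,1],[3,2],[4,3],[4,6],[5,2],[6,2],[10,2],[11,6],[14,2],[15,0],[22,4],[24,2],[25,1],[25,2],[26,0],[30,4],[33,2],[36,5],[40,2],[41,2],[42,3],[42,6],[45,2],[48,5],[50,2],[51,6],[53,2]]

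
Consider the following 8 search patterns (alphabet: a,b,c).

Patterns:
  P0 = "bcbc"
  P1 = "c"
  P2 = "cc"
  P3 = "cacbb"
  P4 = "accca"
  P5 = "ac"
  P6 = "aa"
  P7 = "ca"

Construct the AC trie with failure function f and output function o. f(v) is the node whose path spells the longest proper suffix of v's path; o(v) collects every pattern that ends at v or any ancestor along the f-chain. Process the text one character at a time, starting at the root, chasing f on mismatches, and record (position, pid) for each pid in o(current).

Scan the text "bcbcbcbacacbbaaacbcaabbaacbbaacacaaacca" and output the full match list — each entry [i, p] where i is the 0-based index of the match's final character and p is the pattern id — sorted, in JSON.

Construct AC machine:
Trie nodes:
  n0 'ε': a→11 b→1 c→5
  n1 'b': c→2
  n2 'bc': b→3
  n3 'bcb': c→4
  n4 'bcbc': ·  ←P0
  n5 'c': a→7 c→6  ←P1
  n6 'cc': ·  ←P2
  n7 'ca': c→8  ←P7
  n8 'cac': b→9
  n9 'cacb': b→10
  n10 'cacbb': ·  ←P3
  n11 'a': a→16 c→12
  n12 'ac': c→13  ←P5
  n13 'acc': c→14
  n14 'accc': a→15
  n15 'accca': ·  ←P4
  n16 'aa': ·  ←P6

Failure links (BFS by depth):
  fail(1) 'b': from fail(0)=0 chase 'b': 0 ⇒ 0;  out=∅∪out(0)=∅
  fail(5) 'c': from fail(0)=0 chase 'c': 0 ⇒ 0;  out={1}∪out(0)={1}
  fail(11) 'a': from fail(0)=0 chase 'a': 0 ⇒ 0;  out=∅∪out(0)=∅
  fail(2) 'bc': from fail(1)=0 chase 'c': 0 ⇒ 5;  out=∅∪out(5)={1}
  fail(6) 'cc': from fail(5)=0 chase 'c': 0 ⇒ 5;  out={2}∪out(5)={1,2}
  fail(7) 'ca': from fail(5)=0 chase 'a': 0 ⇒ 11;  out={7}∪out(11)={7}
  fail(12) 'ac': from fail(11)=0 chase 'c': 0 ⇒ 5;  out={5}∪out(5)={1,5}
  fail(16) 'aa': from fail(11)=0 chase 'a': 0 ⇒ 11;  out={6}∪out(11)={6}
  fail(3) 'bcb': from fail(2)=5 chase 'b': 5→0 ⇒ 1;  out=∅∪out(1)=∅
  fail(8) 'cac': from fail(7)=11 chase 'c': 11 ⇒ 12;  out=∅∪out(12)={1,5}
  fail(13) 'acc': from fail(12)=5 chase 'c': 5 ⇒ 6;  out=∅∪out(6)={1,2}
  fail(4) 'bcbc': from fail(3)=1 chase 'c': 1 ⇒ 2;  out={0}∪out(2)={0,1}
  fail(9) 'cacb': from fail(8)=12 chase 'b': 12→5→0 ⇒ 1;  out=∅∪out(1)=∅
  fail(14) 'accc': from fail(13)=6 chase 'c': 6→5 ⇒ 6;  out=∅∪out(6)={1,2}
  fail(10) 'cacbb': from fail(9)=1 chase 'b': 1→0 ⇒ 1;  out={3}∪out(1)={3}
  fail(15) 'accca': from fail(14)=6 chase 'a': 6→5 ⇒ 7;  out={4}∪out(7)={4,7}

Run:
pos 0 'b': at 1
pos 1 'c': at 2  → match P1@[1:1]
pos 2 'b': at 3
pos 3 'c': at 4  → match P0@[0:3],P1@[3:3]
pos 4 'b': at 3 ·f
pos 5 'c': at 4  → match P0@[2:5],P1@[5:5]
pos 6 'b': at 3 ·f
pos 7 'a': at 11 ·f
pos 8 'c': at 12  → match P1@[8:8],P5@[7:8]
pos 9 'a': at 7 ·f  → match P7@[8:9]
pos 10 'c': at 8  → match P1@[10:10],P5@[9:10]
pos 11 'b': at 9
pos 12 'b': at 10  → match P3@[8:12]
pos 13 'a': at 11 ·f
pos 14 'a': at 16  → match P6@[13:14]
pos 15 'a': at 16 ·f  → match P6@[14:15]
pos 16 'c': at 12 ·f  → match P1@[16:16],P5@[15:16]
pos 17 'b': at 1 ·f
pos 18 'c': at 2  → match P1@[18:18]
pos 19 'a': at 7 ·f  → match P7@[18:19]
pos 20 'a': at 16 ·f  → match P6@[19:20]
pos 21 'b': at 1 ·f
pos 22 'b': at 1 ·f
pos 23 'a': at 11 ·f
pos 24 'a': at 16  → match P6@[23:24]
pos 25 'c': at 12 ·f  → match P1@[25:25],P5@[24:25]
pos 26 'b': at 1 ·f
pos 27 'b': at 1 ·f
pos 28 'a': at 11 ·f
pos 29 'a': at 16  → match P6@[28:29]
pos 30 'c': at 12 ·f  → match P1@[30:30],P5@[29:30]
pos 31 'a': at 7 ·f  → match P7@[30:31]
pos 32 'c': at 8  → match P1@[32:32],P5@[31:32]
pos 33 'a': at 7 ·f  → match P7@[32:33]
pos 34 'a': at 16 ·f  → match P6@[33:34]
pos 35 'a': at 16 ·f  → match P6@[34:35]
pos 36 'c': at 12 ·f  → match P1@[36:36],P5@[35:36]
pos 37 'c': at 13  → match P1@[37:37],P2@[36:37]
pos 38 'a': at 7 ·f  → match P7@[37:38]

All matches (sorted): [[1,1],[3,0],[3,1],[5,0],[5,1],[8,1],[8,5],[9,7],[10,1],[10,5],[12,3],[14,6],[15,6],[16,1],[16,5],[18,1],[19,7],[20,6],[24,6],[25,1],[25,5],[29,6],[30,1],[30,5],[31,7],[32,1],[32,5],[33,7],[34,6],[35,6],[36,1],[36,5],[37,1],[37,2],[38,7]]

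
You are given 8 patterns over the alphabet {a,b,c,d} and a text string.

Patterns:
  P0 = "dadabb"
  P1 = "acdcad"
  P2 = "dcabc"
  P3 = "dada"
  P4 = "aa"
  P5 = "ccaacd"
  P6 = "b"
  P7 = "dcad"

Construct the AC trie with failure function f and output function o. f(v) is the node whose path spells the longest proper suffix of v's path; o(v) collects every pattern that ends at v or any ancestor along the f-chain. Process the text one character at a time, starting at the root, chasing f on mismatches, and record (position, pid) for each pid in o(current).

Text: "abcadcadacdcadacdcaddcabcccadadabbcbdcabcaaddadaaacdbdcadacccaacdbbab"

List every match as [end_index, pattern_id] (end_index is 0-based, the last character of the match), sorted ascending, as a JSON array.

Build:
Trie (insert patterns):
  0='ε' goto a→7 b→24 c→18 d→1
  1='d' goto a→2 c→13
  2='da' goto d→3
  3='dad' goto a→4
  4='dada' goto b→5  [P3 ends]
  5='dadab' goto b→6
  6='dadabb' goto ·  [P0 ends]
  7='a' goto a→17 c→8
  8='ac' goto d→9
  9='acd' goto c→10
  10='acdc' goto a→11
  11='acdca' goto d→12
  12='acdcad' goto ·  [P1 ends]
  13='dc' goto a→14
  14='dca' goto b→15 d→25
  15='dcab' goto c→16
  16='dcabc' goto ·  [P2 ends]
  17='aa' goto ·  [P4 ends]
  18='c' goto c→19
  19='cc' goto a→20
  20='cca' goto a→21
  21='ccaa' goto c→22
  22='ccaac' goto d→23
  23='ccaacd' goto ·  [P5 ends]
  24='b' goto ·  [P6 ends]
  25='dcad' goto ·  [P7 ends]

BFS fail/out derivation:
  fail(1) 'd': from fail(0)=0 chase 'd': 0 ⇒ 0;  out=∅∪out(0)=∅
  fail(7) 'a': from fail(0)=0 chase 'a': 0 ⇒ 0;  out=∅∪out(0)=∅
  fail(18) 'c': from fail(0)=0 chase 'c': 0 ⇒ 0;  out=∅∪out(0)=∅
  fail(24) 'b': from fail(0)=0 chase 'b': 0 ⇒ 0;  out={6}∪out(0)={6}
  fail(2) 'da': from fail(1)=0 chase 'a': 0 ⇒ 7;  out=∅∪out(7)=∅
  fail(8) 'ac': from fail(7)=0 chase 'c': 0 ⇒ 18;  out=∅∪out(18)=∅
  fail(13) 'dc': from fail(1)=0 chase 'c': 0 ⇒ 18;  out=∅∪out(18)=∅
  fail(17) 'aa': from fail(7)=0 chase 'a': 0 ⇒ 7;  out={4}∪out(7)={4}
  fail(19) 'cc': from fail(18)=0 chase 'c': 0 ⇒ 18;  out=∅∪out(18)=∅
  fail(3) 'dad': from fail(2)=7 chase 'd': 7→0 ⇒ 1;  out=∅∪out(1)=∅
  fail(9) 'acd': from fail(8)=18 chase 'd': 18→0 ⇒ 1;  out=∅∪out(1)=∅
  fail(14) 'dca': from fail(13)=18 chase 'a': 18→0 ⇒ 7;  out=∅∪out(7)=∅
  fail(20) 'cca': from fail(19)=18 chase 'a': 18→0 ⇒ 7;  out=∅∪out(7)=∅
  fail(4) 'dada': from fail(3)=1 chase 'a': 1 ⇒ 2;  out={3}∪out(2)={3}
  fail(10) 'acdc': from fail(9)=1 chase 'c': 1 ⇒ 13;  out=∅∪out(13)=∅
  fail(15) 'dcab': from fail(14)=7 chase 'b': 7→0 ⇒ 24;  out=∅∪out(24)={6}
  fail(21) 'ccaa': from fail(20)=7 chase 'a': 7 ⇒ 17;  out=∅∪out(17)={4}
  fail(25) 'dcad': from fail(14)=7 chase 'd': 7→0 ⇒ 1;  out={7}∪out(1)={7}
  fail(5) 'dadab': from fail(4)=2 chase 'b': 2→7→0 ⇒ 24;  out=∅∪out(24)={6}
  fail(11) 'acdca': from fail(10)=13 chase 'a': 13 ⇒ 14;  out=∅∪out(14)=∅
  fail(16) 'dcabc': from fail(15)=24 chase 'c': 24→0 ⇒ 18;  out={2}∪out(18)={2}
  fail(22) 'ccaac': from fail(21)=17 chase 'c': 17→7 ⇒ 8;  out=∅∪out(8)=∅
  fail(6) 'dadabb': from fail(5)=24 chase 'b': 24→0 ⇒ 24;  out={0}∪out(24)={0,6}
  fail(12) 'acdcad': from fail(11)=14 chase 'd': 14 ⇒ 25;  out={1}∪out(25)={1,7}
  fail(23) 'ccaacd': from fail(22)=8 chase 'd': 8 ⇒ 9;  out={5}∪out(9)={5}

Scan:
pos 0 'a': at 7
pos 1 'b': at 24 (via fail)  ** P6@[1:1]
pos 2 'c': at 18 (via fail)
pos 3 'a': at 7 (via fail)
pos 4 'd': at 1 (via fail)
pos 5 'c': at 13
pos 6 'a': at 14
pos 7 'd': at 25  ** P7@[4:7]
pos 8 'a': at 2 (via fail)
pos 9 'c': at 8 (via fail)
pos 10 'd': at 9
pos 11 'c': at 10
pos 12 'a': at 11
pos 13 'd': at 12  ** P1@[8:13],P7@[10:13]
pos 14 'a': at 2 (via fail)
pos 15 'c': at 8 (via fail)
pos 16 'd': at 9
pos 17 'c': at 10
pos 18 'a': at 11
pos 19 'd': at 12  ** P1@[14:19],P7@[16:19]
pos 20 'd': at 1 (via fail)
pos 21 'c': at 13
pos 22 'a': at 14
pos 23 'b': at 15  ** P6@[23:23]
pos 24 'c': at 16  ** P2@[20:24]
pos 25 'c': at 19 (via fail)
pos 26 'c': at 19 (via fail)
pos 27 'a': at 20
pos 28 'd': at 1 (via fail)
pos 29 'a': at 2
pos 30 'd': at 3
pos 31 'a': at 4  ** P3@[28:31]
pos 32 'b': at 5  ** P6@[32:32]
pos 33 'b': at 6  ** P0@[28:33],P6@[33:33]
pos 34 'c': at 18 (via fail)
pos 35 'b': at 24 (via fail)  ** P6@[35:35]
pos 36 'd': at 1 (via fail)
pos 37 'c': at 13
pos 38 'a': at 14
pos 39 'b': at 15  ** P6@[39:39]
pos 40 'c': at 16  ** P2@[36:40]
pos 41 'a': at 7 (via fail)
pos 42 'a': at 17  ** P4@[41:42]
pos 43 'd': at 1 (via fail)
pos 44 'd': at 1 (via fail)
pos 45 'a': at 2
pos 46 'd': at 3
pos 47 'a': at 4  ** P3@[44:47]
pos 48 'a': at 17 (via fail)  ** P4@[47:48]
pos 49 'a': at 17 (via fail)  ** P4@[48:49]
pos 50 'c': at 8 (via fail)
pos 51 'd': at 9
pos 52 'b': at 24 (via fail)  ** P6@[52:52]
pos 53 'd': at 1 (via fail)
pos 54 'c': at 13
pos 55 'a': at 14
pos 56 'd': at 25  ** P7@[53:56]
pos 57 'a': at 2 (via fail)
pos 58 'c': at 8 (via fail)
pos 59 'c': at 19 (via fail)
pos 60 'c': at 19 (via fail)
pos 61 'a': at 20
pos 62 'a': at 21  ** P4@[61:62]
pos 63 'c': at 22
pos 64 'd': at 23  ** P5@[59:64]
pos 65 'b': at 24 (via fail)  ** P6@[65:65]
pos 66 'b': at 24 (via fail)  ** P6@[66:66]
pos 67 'a': at 7 (via fail)
pos 68 'b': at 24 (via fail)  ** P6@[68:68]

Matches: [[1,6],[7,7],[13,1],[13,7],[19,1],[19,7],[23,6],[24,2],[31,3],[32,6],[33,0],[33,6],[35,6],[39,6],[40,2],[42,4],[47,3],[48,4],[49,4],[52,6],[56,7],[62,4],[64,5],[65,6],[66,6],[68,6]]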